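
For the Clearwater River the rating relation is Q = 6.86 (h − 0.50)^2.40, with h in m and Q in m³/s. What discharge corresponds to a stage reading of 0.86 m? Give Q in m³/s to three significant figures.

0.591 m³/s

Q = 6.86 × (0.86 − 0.50)^2.40 = 6.86 × 0.36^2.40 = 0.5908 m³/s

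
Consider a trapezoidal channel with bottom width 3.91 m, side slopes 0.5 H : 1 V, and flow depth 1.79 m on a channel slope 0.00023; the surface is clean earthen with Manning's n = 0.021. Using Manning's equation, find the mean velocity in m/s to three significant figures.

0.763 m/s

A = (b + z·y)·y = (3.91 + 0.5×1.79)×1.79 = 8.601 m²
P = b + 2y√(1+z²) = 3.91 + 2×1.79×√(1+0.5²) = 7.913 m
R = A/P = 8.601/7.913 = 1.087 m
Q = (1/n)·A·R^(2/3)·S^(1/2) = (1/0.021) × 8.601 × 1.087^(2/3) × 0.00023^(1/2) = 6.567 m³/s
V = Q/A = 6.567/8.601 = 0.7635 m/s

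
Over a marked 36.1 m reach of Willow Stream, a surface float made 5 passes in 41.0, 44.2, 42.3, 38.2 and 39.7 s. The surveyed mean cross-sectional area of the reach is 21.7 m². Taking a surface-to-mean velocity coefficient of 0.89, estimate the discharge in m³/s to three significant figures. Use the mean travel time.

t̄ = (41.0 + 44.2 + 42.3 + 38.2 + 39.7) / 5 = 41.08 s
v_surface = L / t̄ = 36.1 / 41.08 = 0.8788 m/s
v_mean = 0.89 × 0.8788 = 0.7821 m/s
Q = A × v_mean = 21.7 × 0.7821 = 16.97 m³/s

17.0 m³/s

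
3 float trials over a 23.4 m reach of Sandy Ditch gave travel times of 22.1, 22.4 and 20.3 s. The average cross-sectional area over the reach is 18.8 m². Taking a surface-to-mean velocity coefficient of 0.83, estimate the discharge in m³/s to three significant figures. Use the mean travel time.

16.9 m³/s

t̄ = (22.1 + 22.4 + 20.3) / 3 = 21.6 s
v_surface = L / t̄ = 23.4 / 21.6 = 1.083 m/s
v_mean = 0.83 × 1.083 = 0.8992 m/s
Q = A × v_mean = 18.8 × 0.8992 = 16.90 m³/s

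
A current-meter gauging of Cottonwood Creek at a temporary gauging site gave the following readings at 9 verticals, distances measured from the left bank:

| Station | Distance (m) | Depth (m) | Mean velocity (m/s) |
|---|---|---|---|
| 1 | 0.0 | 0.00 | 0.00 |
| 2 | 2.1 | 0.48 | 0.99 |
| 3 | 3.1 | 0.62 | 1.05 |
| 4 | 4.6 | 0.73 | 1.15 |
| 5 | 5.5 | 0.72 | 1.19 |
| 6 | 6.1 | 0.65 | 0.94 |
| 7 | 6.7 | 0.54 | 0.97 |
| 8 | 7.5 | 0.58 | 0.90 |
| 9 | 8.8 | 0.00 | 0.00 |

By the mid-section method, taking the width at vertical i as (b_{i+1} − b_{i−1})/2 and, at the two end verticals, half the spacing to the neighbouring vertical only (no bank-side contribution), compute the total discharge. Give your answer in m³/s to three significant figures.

4.48 m³/s

w_2 = (3.1 − 0.0)/2 = 1.55 m; q_2 = 0.99 × 0.48 × 1.55 = 0.7366 m³/s
w_3 = (4.6 − 2.1)/2 = 1.25 m; q_3 = 1.05 × 0.62 × 1.25 = 0.8138 m³/s
w_4 = (5.5 − 3.1)/2 = 1.2 m; q_4 = 1.15 × 0.73 × 1.2 = 1.007 m³/s
w_5 = (6.1 − 4.6)/2 = 0.75 m; q_5 = 1.19 × 0.72 × 0.75 = 0.6426 m³/s
w_6 = (6.7 − 5.5)/2 = 0.6 m; q_6 = 0.94 × 0.65 × 0.6 = 0.3666 m³/s
w_7 = (7.5 − 6.1)/2 = 0.7 m; q_7 = 0.97 × 0.54 × 0.7 = 0.3667 m³/s
w_8 = (8.8 − 6.7)/2 = 1.05 m; q_8 = 0.90 × 0.58 × 1.05 = 0.5481 m³/s
Stations 1, 9 contribute zero (depth or velocity is 0).
Q = Σ qᵢ = 4.482 m³/s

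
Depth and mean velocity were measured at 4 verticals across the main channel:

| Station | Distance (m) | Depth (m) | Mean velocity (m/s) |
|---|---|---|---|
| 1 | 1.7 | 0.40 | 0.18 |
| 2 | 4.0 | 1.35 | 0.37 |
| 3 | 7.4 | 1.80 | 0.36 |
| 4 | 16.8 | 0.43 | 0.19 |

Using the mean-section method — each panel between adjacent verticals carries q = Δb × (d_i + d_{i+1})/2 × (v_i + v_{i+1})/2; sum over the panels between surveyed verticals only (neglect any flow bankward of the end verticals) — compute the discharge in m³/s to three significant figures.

5.39 m³/s

Panel 1-2: Δb = 2.3 m, d̄ = (0.40+1.35)/2 = 0.875, v̄ = (0.18+0.37)/2 = 0.275 → q = 2.3×0.875×0.275 = 0.5534 m³/s
Panel 2-3: Δb = 3.4 m, d̄ = (1.35+1.80)/2 = 1.575, v̄ = (0.37+0.36)/2 = 0.365 → q = 3.4×1.575×0.365 = 1.955 m³/s
Panel 3-4: Δb = 9.4 m, d̄ = (1.80+0.43)/2 = 1.115, v̄ = (0.36+0.19)/2 = 0.275 → q = 9.4×1.115×0.275 = 2.882 m³/s
Q = Σ q = 5.390 m³/s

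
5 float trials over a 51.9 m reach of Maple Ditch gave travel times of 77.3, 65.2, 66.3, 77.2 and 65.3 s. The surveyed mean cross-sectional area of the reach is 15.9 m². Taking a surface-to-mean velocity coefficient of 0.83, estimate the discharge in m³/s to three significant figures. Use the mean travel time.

9.75 m³/s

t̄ = (77.3 + 65.2 + 66.3 + 77.2 + 65.3) / 5 = 70.26 s
v_surface = L / t̄ = 51.9 / 70.26 = 0.7387 m/s
v_mean = 0.83 × 0.7387 = 0.6131 m/s
Q = A × v_mean = 15.9 × 0.6131 = 9.748 m³/s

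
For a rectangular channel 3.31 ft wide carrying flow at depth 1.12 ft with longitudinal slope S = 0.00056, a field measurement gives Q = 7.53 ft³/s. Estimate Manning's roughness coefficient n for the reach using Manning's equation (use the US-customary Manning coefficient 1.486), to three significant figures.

A = b·y = 3.31 × 1.12 = 3.707 ft²
P = b + 2y = 3.31 + 2×1.12 = 5.550 ft
R = A/P = 3.707/5.550 = 0.6680 ft
n = (1.486/Q)·A·R^(2/3)·S^(1/2) = (1.486/7.53) × 3.707 × 0.7641 × 0.02366 = 0.01323

0.0132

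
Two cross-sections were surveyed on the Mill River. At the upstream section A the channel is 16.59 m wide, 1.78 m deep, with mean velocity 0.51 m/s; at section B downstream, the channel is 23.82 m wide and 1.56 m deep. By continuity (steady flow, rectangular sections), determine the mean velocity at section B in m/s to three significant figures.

0.405 m/s

Q = A₁V₁ = (16.59×1.78) × 0.51 = 15.06 m³/s
A₂ = 23.82 × 1.56 = 37.16 m²
V₂ = Q/A₂ = 15.06/37.16 = 0.4053 m/s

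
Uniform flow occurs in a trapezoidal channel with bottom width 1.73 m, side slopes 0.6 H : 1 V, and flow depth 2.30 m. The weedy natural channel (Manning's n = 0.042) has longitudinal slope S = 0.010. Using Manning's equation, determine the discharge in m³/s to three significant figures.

A = (b + z·y)·y = (1.73 + 0.6×2.30)×2.30 = 7.153 m²
P = b + 2y√(1+z²) = 1.73 + 2×2.30×√(1+0.6²) = 7.094 m
R = A/P = 7.153/7.094 = 1.008 m
Q = (1/n)·A·R^(2/3)·S^(1/2) = (1/0.042) × 7.153 × 1.008^(2/3) × 0.010^(1/2) = 17.12 m³/s

17.1 m³/s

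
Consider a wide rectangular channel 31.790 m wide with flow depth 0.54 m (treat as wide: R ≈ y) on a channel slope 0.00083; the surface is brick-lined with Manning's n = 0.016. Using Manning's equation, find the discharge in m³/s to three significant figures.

A = b·y = 31.790 × 0.54 = 17.17 m²
Wide channel: R ≈ y = 0.54 m
Q = (1/n)·A·R^(2/3)·S^(1/2) = (1/0.016) × 17.17 × 0.5400^(2/3) × 0.00083^(1/2) = 20.50 m³/s

20.5 m³/s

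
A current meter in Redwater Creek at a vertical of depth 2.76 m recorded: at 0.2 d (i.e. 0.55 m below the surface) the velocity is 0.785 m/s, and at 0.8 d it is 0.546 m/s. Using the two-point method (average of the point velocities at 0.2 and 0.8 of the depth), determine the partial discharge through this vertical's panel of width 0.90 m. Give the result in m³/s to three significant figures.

v̄ = (0.785 + 0.546) / 2 = 0.6655 m/s
q = v̄ × d × w = 0.6655 × 2.76 × 0.90 = 1.653 m³/s

1.65 m³/s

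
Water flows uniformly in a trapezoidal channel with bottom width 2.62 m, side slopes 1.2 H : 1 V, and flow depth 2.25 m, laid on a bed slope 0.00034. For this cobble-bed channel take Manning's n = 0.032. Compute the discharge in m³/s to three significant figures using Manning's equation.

A = (b + z·y)·y = (2.62 + 1.2×2.25)×2.25 = 11.97 m²
P = b + 2y√(1+z²) = 2.62 + 2×2.25×√(1+1.2²) = 9.649 m
R = A/P = 11.97/9.649 = 1.241 m
Q = (1/n)·A·R^(2/3)·S^(1/2) = (1/0.032) × 11.97 × 1.241^(2/3) × 0.00034^(1/2) = 7.963 m³/s

7.96 m³/s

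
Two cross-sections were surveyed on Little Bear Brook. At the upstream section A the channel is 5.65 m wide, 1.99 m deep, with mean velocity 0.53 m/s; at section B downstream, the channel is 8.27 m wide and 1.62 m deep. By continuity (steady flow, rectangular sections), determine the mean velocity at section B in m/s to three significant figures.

0.445 m/s

Q = A₁V₁ = (5.65×1.99) × 0.53 = 5.959 m³/s
A₂ = 8.27 × 1.62 = 13.40 m²
V₂ = Q/A₂ = 5.959/13.40 = 0.4448 m/s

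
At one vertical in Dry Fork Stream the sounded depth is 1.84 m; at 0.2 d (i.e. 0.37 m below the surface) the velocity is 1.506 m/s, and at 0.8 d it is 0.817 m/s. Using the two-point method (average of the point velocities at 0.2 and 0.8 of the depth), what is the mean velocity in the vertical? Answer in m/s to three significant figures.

1.16 m/s

v̄ = (1.506 + 0.817) / 2 = 1.162 m/s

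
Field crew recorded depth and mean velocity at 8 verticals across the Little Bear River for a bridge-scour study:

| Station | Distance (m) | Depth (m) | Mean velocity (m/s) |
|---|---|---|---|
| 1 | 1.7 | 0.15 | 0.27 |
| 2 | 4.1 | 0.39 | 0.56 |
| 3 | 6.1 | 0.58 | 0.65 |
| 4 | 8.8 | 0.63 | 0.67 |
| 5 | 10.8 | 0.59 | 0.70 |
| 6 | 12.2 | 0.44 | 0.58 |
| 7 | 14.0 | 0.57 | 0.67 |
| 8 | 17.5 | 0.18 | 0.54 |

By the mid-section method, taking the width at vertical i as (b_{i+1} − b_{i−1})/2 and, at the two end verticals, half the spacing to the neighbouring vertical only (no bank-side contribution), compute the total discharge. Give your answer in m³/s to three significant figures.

w_1 = (4.1 − 1.7)/2 = 1.2 m; q_1 = 0.27 × 0.15 × 1.2 = 0.04860 m³/s
w_2 = (6.1 − 1.7)/2 = 2.2 m; q_2 = 0.56 × 0.39 × 2.2 = 0.4805 m³/s
w_3 = (8.8 − 4.1)/2 = 2.35 m; q_3 = 0.65 × 0.58 × 2.35 = 0.8860 m³/s
w_4 = (10.8 − 6.1)/2 = 2.35 m; q_4 = 0.67 × 0.63 × 2.35 = 0.9919 m³/s
w_5 = (12.2 − 8.8)/2 = 1.7 m; q_5 = 0.70 × 0.59 × 1.7 = 0.7021 m³/s
w_6 = (14.0 − 10.8)/2 = 1.6 m; q_6 = 0.58 × 0.44 × 1.6 = 0.4083 m³/s
w_7 = (17.5 − 12.2)/2 = 2.65 m; q_7 = 0.67 × 0.57 × 2.65 = 1.012 m³/s
w_8 = (17.5 − 14.0)/2 = 1.75 m; q_8 = 0.54 × 0.18 × 1.75 = 0.1701 m³/s
Q = Σ qᵢ = 4.700 m³/s

4.70 m³/s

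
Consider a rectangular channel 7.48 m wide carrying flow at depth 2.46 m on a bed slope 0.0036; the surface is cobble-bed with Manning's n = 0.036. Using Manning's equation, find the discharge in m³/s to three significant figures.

A = b·y = 7.48 × 2.46 = 18.40 m²
P = b + 2y = 7.48 + 2×2.46 = 12.40 m
R = A/P = 18.40/12.40 = 1.484 m
Q = (1/n)·A·R^(2/3)·S^(1/2) = (1/0.036) × 18.40 × 1.484^(2/3) × 0.0036^(1/2) = 39.90 m³/s

39.9 m³/s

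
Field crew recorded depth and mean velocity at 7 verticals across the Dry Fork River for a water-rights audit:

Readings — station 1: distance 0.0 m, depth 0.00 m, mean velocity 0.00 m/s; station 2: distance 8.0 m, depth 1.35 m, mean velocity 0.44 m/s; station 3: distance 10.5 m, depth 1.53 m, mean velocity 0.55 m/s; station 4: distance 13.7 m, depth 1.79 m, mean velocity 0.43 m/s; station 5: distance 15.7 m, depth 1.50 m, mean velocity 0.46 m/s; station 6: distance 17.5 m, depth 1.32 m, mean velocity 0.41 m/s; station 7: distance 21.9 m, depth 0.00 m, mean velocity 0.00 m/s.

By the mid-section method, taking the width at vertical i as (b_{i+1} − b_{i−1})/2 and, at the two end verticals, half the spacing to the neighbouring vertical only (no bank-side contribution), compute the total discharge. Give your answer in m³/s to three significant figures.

w_2 = (10.5 − 0.0)/2 = 5.25 m; q_2 = 0.44 × 1.35 × 5.25 = 3.119 m³/s
w_3 = (13.7 − 8.0)/2 = 2.85 m; q_3 = 0.55 × 1.53 × 2.85 = 2.398 m³/s
w_4 = (15.7 − 10.5)/2 = 2.6 m; q_4 = 0.43 × 1.79 × 2.6 = 2.001 m³/s
w_5 = (17.5 − 13.7)/2 = 1.9 m; q_5 = 0.46 × 1.50 × 1.9 = 1.311 m³/s
w_6 = (21.9 − 15.7)/2 = 3.1 m; q_6 = 0.41 × 1.32 × 3.1 = 1.678 m³/s
Stations 1, 7 contribute zero (depth or velocity is 0).
Q = Σ qᵢ = 10.51 m³/s

10.5 m³/s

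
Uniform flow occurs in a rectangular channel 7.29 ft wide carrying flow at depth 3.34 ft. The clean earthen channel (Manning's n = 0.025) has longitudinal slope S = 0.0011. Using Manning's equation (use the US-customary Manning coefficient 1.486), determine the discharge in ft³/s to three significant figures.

69.5 ft³/s

A = b·y = 7.29 × 3.34 = 24.35 ft²
P = b + 2y = 7.29 + 2×3.34 = 13.97 ft
R = A/P = 24.35/13.97 = 1.743 ft
Q = (1.486/n)·A·R^(2/3)·S^(1/2) = (1.486/0.025) × 24.35 × 1.743^(2/3) × 0.0011^(1/2) = 69.52 ft³/s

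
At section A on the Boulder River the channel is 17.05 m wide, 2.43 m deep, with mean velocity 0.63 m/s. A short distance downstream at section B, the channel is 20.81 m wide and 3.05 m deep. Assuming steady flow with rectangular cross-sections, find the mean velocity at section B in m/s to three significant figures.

Q = A₁V₁ = (17.05×2.43) × 0.63 = 26.10 m³/s
A₂ = 20.81 × 3.05 = 63.47 m²
V₂ = Q/A₂ = 26.10/63.47 = 0.4112 m/s

0.411 m/s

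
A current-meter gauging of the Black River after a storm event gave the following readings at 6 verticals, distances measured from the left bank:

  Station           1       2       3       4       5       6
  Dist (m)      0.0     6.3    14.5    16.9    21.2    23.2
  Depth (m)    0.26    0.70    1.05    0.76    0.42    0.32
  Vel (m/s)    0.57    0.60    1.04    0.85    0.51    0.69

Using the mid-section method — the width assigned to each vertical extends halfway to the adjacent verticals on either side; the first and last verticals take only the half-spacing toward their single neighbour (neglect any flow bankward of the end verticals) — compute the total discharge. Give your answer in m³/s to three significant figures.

w_1 = (6.3 − 0.0)/2 = 3.15 m; q_1 = 0.57 × 0.26 × 3.15 = 0.4668 m³/s
w_2 = (14.5 − 0.0)/2 = 7.25 m; q_2 = 0.60 × 0.70 × 7.25 = 3.045 m³/s
w_3 = (16.9 − 6.3)/2 = 5.3 m; q_3 = 1.04 × 1.05 × 5.3 = 5.788 m³/s
w_4 = (21.2 − 14.5)/2 = 3.35 m; q_4 = 0.85 × 0.76 × 3.35 = 2.164 m³/s
w_5 = (23.2 − 16.9)/2 = 3.15 m; q_5 = 0.51 × 0.42 × 3.15 = 0.6747 m³/s
w_6 = (23.2 − 21.2)/2 = 1 m; q_6 = 0.69 × 0.32 × 1 = 0.2208 m³/s
Q = Σ qᵢ = 12.36 m³/s

12.4 m³/s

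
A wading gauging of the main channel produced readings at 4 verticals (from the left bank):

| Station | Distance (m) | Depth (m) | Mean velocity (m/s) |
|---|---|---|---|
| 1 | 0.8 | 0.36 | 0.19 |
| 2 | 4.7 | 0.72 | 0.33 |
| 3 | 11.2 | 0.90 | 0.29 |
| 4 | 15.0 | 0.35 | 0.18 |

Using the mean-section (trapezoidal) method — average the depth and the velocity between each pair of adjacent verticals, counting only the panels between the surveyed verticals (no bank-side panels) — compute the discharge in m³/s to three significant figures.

Panel 1-2: Δb = 3.9 m, d̄ = (0.36+0.72)/2 = 0.54, v̄ = (0.19+0.33)/2 = 0.26 → q = 3.9×0.54×0.26 = 0.5476 m³/s
Panel 2-3: Δb = 6.5 m, d̄ = (0.72+0.90)/2 = 0.81, v̄ = (0.33+0.29)/2 = 0.31 → q = 6.5×0.81×0.31 = 1.632 m³/s
Panel 3-4: Δb = 3.8 m, d̄ = (0.90+0.35)/2 = 0.625, v̄ = (0.29+0.18)/2 = 0.235 → q = 3.8×0.625×0.235 = 0.5581 m³/s
Q = Σ q = 2.738 m³/s

2.74 m³/s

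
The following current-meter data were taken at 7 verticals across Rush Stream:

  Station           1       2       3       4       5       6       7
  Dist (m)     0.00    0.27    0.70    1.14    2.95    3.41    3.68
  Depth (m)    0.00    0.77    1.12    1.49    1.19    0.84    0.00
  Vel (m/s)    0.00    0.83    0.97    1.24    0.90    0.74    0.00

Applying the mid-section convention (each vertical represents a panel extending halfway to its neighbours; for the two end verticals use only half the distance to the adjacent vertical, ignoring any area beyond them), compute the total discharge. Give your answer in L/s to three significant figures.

w_2 = (0.70 − 0.00)/2 = 0.35 m; q_2 = 0.83 × 0.77 × 0.35 = 0.2237 m³/s
w_3 = (1.14 − 0.27)/2 = 0.435 m; q_3 = 0.97 × 1.12 × 0.435 = 0.4726 m³/s
w_4 = (2.95 − 0.70)/2 = 1.125 m; q_4 = 1.24 × 1.49 × 1.125 = 2.079 m³/s
w_5 = (3.41 − 1.14)/2 = 1.135 m; q_5 = 0.90 × 1.19 × 1.135 = 1.216 m³/s
w_6 = (3.68 − 2.95)/2 = 0.365 m; q_6 = 0.74 × 0.84 × 0.365 = 0.2269 m³/s
Stations 1, 7 contribute zero (depth or velocity is 0).
Q = Σ qᵢ = 4.217 m³/s
= 4.217 × 1000 = 4217 L/s

4220 L/s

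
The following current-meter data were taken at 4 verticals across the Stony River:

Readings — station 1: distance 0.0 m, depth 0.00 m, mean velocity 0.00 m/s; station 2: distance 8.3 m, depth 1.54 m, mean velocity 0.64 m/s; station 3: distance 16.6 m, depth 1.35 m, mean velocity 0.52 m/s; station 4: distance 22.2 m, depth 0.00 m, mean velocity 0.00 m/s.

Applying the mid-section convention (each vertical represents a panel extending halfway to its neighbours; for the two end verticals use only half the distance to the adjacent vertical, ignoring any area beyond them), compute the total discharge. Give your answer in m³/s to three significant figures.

13.1 m³/s

w_2 = (16.6 − 0.0)/2 = 8.3 m; q_2 = 0.64 × 1.54 × 8.3 = 8.180 m³/s
w_3 = (22.2 − 8.3)/2 = 6.95 m; q_3 = 0.52 × 1.35 × 6.95 = 4.879 m³/s
Stations 1, 4 contribute zero (depth or velocity is 0).
Q = Σ qᵢ = 13.06 m³/s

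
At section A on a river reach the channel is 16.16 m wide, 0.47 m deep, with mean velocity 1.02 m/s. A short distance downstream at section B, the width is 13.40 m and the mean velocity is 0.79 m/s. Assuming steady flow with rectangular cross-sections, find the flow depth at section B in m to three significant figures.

0.732 m

Q = A₁V₁ = (16.16×0.47) × 1.02 = 7.747 m³/s
d₂ = Q/(b₂ V₂) = 7.747/(13.40×0.79) = 0.7318 m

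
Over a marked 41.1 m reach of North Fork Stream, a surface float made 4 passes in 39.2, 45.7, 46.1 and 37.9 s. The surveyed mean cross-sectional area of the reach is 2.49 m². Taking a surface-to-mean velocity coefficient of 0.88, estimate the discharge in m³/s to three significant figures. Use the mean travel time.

2.13 m³/s

t̄ = (39.2 + 45.7 + 46.1 + 37.9) / 4 = 42.225 s
v_surface = L / t̄ = 41.1 / 42.225 = 0.9734 m/s
v_mean = 0.88 × 0.9734 = 0.8566 m/s
Q = A × v_mean = 2.49 × 0.8566 = 2.133 m³/s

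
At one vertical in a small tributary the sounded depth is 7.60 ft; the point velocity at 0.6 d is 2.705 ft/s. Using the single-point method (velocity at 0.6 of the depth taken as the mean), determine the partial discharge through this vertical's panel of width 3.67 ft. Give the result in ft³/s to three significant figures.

v̄ = v₀.₆ = 2.705 ft/s
q = v̄ × d × w = 2.705 × 7.60 × 3.67 = 75.45 ft³/s

75.4 ft³/s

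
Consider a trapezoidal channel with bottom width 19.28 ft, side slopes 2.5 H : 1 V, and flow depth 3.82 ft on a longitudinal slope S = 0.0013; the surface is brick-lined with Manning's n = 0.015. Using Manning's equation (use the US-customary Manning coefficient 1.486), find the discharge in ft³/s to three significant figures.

A = (b + z·y)·y = (19.28 + 2.5×3.82)×3.82 = 110.1 ft²
P = b + 2y√(1+z²) = 19.28 + 2×3.82×√(1+2.5²) = 39.85 ft
R = A/P = 110.1/39.85 = 2.764 ft
Q = (1.486/n)·A·R^(2/3)·S^(1/2) = (1.486/0.015) × 110.1 × 2.764^(2/3) × 0.0013^(1/2) = 774.7 ft³/s

775 ft³/s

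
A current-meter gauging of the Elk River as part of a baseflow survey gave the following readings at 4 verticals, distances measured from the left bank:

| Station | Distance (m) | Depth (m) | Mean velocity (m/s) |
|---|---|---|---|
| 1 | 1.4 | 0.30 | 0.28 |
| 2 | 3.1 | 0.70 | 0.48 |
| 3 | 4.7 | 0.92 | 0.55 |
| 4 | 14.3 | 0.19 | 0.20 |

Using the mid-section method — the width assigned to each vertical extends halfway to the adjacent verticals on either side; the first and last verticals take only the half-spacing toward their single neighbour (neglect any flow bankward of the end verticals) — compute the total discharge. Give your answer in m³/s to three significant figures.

3.64 m³/s

w_1 = (3.1 − 1.4)/2 = 0.85 m; q_1 = 0.28 × 0.30 × 0.85 = 0.07140 m³/s
w_2 = (4.7 − 1.4)/2 = 1.65 m; q_2 = 0.48 × 0.70 × 1.65 = 0.5544 m³/s
w_3 = (14.3 − 3.1)/2 = 5.6 m; q_3 = 0.55 × 0.92 × 5.6 = 2.834 m³/s
w_4 = (14.3 − 4.7)/2 = 4.8 m; q_4 = 0.20 × 0.19 × 4.8 = 0.1824 m³/s
Q = Σ qᵢ = 3.642 m³/s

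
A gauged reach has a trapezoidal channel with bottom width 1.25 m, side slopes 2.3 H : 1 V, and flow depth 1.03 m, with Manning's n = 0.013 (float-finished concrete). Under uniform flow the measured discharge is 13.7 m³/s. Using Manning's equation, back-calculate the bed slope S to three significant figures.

A = (b + z·y)·y = (1.25 + 2.3×1.03)×1.03 = 3.728 m²
P = b + 2y√(1+z²) = 1.25 + 2×1.03×√(1+2.3²) = 6.416 m
R = A/P = 3.728/6.416 = 0.5809 m
S = (Q·n / (1·A·R^(2/3)))² = (13.7×0.013 / (1×3.728×0.6962))² = 0.004709

0.00471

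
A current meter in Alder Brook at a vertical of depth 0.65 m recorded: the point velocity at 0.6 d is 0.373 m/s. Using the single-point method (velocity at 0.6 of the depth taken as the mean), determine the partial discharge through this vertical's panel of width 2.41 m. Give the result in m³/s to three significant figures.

v̄ = v₀.₆ = 0.373 m/s
q = v̄ × d × w = 0.3730 × 0.65 × 2.41 = 0.5843 m³/s

0.584 m³/s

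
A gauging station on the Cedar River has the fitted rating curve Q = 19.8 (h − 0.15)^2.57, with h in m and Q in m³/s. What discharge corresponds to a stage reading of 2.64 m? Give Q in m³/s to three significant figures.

Q = 19.8 × (2.64 − 0.15)^2.57 = 19.8 × 2.49^2.57 = 206.5 m³/s

206 m³/s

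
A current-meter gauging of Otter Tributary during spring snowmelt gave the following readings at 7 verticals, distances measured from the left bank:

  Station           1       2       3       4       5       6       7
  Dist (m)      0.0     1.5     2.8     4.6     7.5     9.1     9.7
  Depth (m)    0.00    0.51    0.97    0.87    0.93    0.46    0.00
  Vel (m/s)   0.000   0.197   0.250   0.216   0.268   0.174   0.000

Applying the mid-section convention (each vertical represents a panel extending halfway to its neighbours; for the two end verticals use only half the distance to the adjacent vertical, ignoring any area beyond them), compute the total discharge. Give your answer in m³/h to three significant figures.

5790 m³/h

w_2 = (2.8 − 0.0)/2 = 1.4 m; q_2 = 0.197 × 0.51 × 1.4 = 0.1407 m³/s
w_3 = (4.6 − 1.5)/2 = 1.55 m; q_3 = 0.250 × 0.97 × 1.55 = 0.3759 m³/s
w_4 = (7.5 − 2.8)/2 = 2.35 m; q_4 = 0.216 × 0.87 × 2.35 = 0.4416 m³/s
w_5 = (9.1 − 4.6)/2 = 2.25 m; q_5 = 0.268 × 0.93 × 2.25 = 0.5608 m³/s
w_6 = (9.7 − 7.5)/2 = 1.1 m; q_6 = 0.174 × 0.46 × 1.1 = 0.08804 m³/s
Stations 1, 7 contribute zero (depth or velocity is 0).
Q = Σ qᵢ = 1.607 m³/s
= 1.607 × 3600 = 5785 m³/h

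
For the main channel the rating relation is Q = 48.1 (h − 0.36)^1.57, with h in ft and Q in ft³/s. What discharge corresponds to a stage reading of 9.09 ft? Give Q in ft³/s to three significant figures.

Q = 48.1 × (9.09 − 0.36)^1.57 = 48.1 × 8.73^1.57 = 1444 ft³/s

1440 ft³/s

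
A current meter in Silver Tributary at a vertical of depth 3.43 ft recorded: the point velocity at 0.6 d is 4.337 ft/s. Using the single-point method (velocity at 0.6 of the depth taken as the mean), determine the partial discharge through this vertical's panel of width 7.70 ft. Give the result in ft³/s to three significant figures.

v̄ = v₀.₆ = 4.337 ft/s
q = v̄ × d × w = 4.337 × 3.43 × 7.70 = 114.5 ft³/s

115 ft³/s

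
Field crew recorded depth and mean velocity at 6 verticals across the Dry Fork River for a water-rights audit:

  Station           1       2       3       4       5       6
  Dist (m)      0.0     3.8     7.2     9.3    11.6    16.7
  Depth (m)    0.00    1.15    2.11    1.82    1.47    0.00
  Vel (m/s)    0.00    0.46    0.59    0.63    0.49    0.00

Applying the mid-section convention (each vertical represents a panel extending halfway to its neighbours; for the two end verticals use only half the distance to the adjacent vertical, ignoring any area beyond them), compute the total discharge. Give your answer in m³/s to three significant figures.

w_2 = (7.2 − 0.0)/2 = 3.6 m; q_2 = 0.46 × 1.15 × 3.6 = 1.904 m³/s
w_3 = (9.3 − 3.8)/2 = 2.75 m; q_3 = 0.59 × 2.11 × 2.75 = 3.423 m³/s
w_4 = (11.6 − 7.2)/2 = 2.2 m; q_4 = 0.63 × 1.82 × 2.2 = 2.523 m³/s
w_5 = (16.7 − 9.3)/2 = 3.7 m; q_5 = 0.49 × 1.47 × 3.7 = 2.665 m³/s
Stations 1, 6 contribute zero (depth or velocity is 0).
Q = Σ qᵢ = 10.52 m³/s

10.5 m³/s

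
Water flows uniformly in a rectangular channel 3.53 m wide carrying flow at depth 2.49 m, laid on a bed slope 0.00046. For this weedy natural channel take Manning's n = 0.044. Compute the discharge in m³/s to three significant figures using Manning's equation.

4.38 m³/s

A = b·y = 3.53 × 2.49 = 8.790 m²
P = b + 2y = 3.53 + 2×2.49 = 8.510 m
R = A/P = 8.790/8.510 = 1.033 m
Q = (1/n)·A·R^(2/3)·S^(1/2) = (1/0.044) × 8.790 × 1.033^(2/3) × 0.00046^(1/2) = 4.378 m³/s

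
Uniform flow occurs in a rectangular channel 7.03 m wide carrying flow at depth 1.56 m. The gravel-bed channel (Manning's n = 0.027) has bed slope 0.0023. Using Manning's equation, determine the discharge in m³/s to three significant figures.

20.5 m³/s

A = b·y = 7.03 × 1.56 = 10.97 m²
P = b + 2y = 7.03 + 2×1.56 = 10.15 m
R = A/P = 10.97/10.15 = 1.080 m
Q = (1/n)·A·R^(2/3)·S^(1/2) = (1/0.027) × 10.97 × 1.080^(2/3) × 0.0023^(1/2) = 20.51 m³/s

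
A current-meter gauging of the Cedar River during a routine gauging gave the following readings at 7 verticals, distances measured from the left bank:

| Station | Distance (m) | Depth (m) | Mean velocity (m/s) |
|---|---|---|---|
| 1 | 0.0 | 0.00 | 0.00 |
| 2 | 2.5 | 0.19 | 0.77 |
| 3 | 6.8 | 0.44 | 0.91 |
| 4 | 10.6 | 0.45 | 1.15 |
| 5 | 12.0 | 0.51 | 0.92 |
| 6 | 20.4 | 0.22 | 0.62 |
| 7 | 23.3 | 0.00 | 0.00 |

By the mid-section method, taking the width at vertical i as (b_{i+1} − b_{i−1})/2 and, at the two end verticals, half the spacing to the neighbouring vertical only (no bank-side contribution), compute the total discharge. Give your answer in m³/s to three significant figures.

6.53 m³/s

w_2 = (6.8 − 0.0)/2 = 3.4 m; q_2 = 0.77 × 0.19 × 3.4 = 0.4974 m³/s
w_3 = (10.6 − 2.5)/2 = 4.05 m; q_3 = 0.91 × 0.44 × 4.05 = 1.622 m³/s
w_4 = (12.0 − 6.8)/2 = 2.6 m; q_4 = 1.15 × 0.45 × 2.6 = 1.346 m³/s
w_5 = (20.4 − 10.6)/2 = 4.9 m; q_5 = 0.92 × 0.51 × 4.9 = 2.299 m³/s
w_6 = (23.3 − 12.0)/2 = 5.65 m; q_6 = 0.62 × 0.22 × 5.65 = 0.7707 m³/s
Stations 1, 7 contribute zero (depth or velocity is 0).
Q = Σ qᵢ = 6.534 m³/s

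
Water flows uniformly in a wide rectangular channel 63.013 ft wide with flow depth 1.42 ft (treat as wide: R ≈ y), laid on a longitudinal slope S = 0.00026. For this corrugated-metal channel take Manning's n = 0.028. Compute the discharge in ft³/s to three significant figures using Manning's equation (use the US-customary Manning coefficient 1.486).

A = b·y = 63.013 × 1.42 = 89.48 ft²
Wide channel: R ≈ y = 1.42 ft
Q = (1.486/n)·A·R^(2/3)·S^(1/2) = (1.486/0.028) × 89.48 × 1.420^(2/3) × 0.00026^(1/2) = 96.74 ft³/s

96.7 ft³/s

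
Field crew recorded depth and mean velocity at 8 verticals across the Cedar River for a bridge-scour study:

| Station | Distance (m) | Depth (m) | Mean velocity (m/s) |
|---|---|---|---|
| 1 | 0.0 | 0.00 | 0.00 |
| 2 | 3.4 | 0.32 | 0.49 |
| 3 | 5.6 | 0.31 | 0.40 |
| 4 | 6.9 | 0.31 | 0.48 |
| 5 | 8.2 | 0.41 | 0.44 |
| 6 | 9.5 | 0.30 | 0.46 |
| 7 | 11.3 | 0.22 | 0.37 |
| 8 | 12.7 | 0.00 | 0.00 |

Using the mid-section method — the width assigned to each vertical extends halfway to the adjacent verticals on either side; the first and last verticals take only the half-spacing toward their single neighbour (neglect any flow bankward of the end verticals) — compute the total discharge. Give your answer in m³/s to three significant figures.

w_2 = (5.6 − 0.0)/2 = 2.8 m; q_2 = 0.49 × 0.32 × 2.8 = 0.4390 m³/s
w_3 = (6.9 − 3.4)/2 = 1.75 m; q_3 = 0.40 × 0.31 × 1.75 = 0.2170 m³/s
w_4 = (8.2 − 5.6)/2 = 1.3 m; q_4 = 0.48 × 0.31 × 1.3 = 0.1934 m³/s
w_5 = (9.5 − 6.9)/2 = 1.3 m; q_5 = 0.44 × 0.41 × 1.3 = 0.2345 m³/s
w_6 = (11.3 − 8.2)/2 = 1.55 m; q_6 = 0.46 × 0.30 × 1.55 = 0.2139 m³/s
w_7 = (12.7 − 9.5)/2 = 1.6 m; q_7 = 0.37 × 0.22 × 1.6 = 0.1302 m³/s
Stations 1, 8 contribute zero (depth or velocity is 0).
Q = Σ qᵢ = 1.428 m³/s

1.43 m³/s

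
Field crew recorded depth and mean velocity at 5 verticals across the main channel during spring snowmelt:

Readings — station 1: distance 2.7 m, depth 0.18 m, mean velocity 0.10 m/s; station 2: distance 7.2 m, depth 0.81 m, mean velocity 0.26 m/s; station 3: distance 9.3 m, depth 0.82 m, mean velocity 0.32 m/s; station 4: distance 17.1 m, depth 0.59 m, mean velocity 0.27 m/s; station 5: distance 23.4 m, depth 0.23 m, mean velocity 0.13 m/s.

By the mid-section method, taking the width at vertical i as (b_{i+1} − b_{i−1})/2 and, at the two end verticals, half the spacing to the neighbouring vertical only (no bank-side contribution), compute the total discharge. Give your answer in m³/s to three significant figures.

w_1 = (7.2 − 2.7)/2 = 2.25 m; q_1 = 0.10 × 0.18 × 2.25 = 0.04050 m³/s
w_2 = (9.3 − 2.7)/2 = 3.3 m; q_2 = 0.26 × 0.81 × 3.3 = 0.6950 m³/s
w_3 = (17.1 − 7.2)/2 = 4.95 m; q_3 = 0.32 × 0.82 × 4.95 = 1.299 m³/s
w_4 = (23.4 − 9.3)/2 = 7.05 m; q_4 = 0.27 × 0.59 × 7.05 = 1.123 m³/s
w_5 = (23.4 − 17.1)/2 = 3.15 m; q_5 = 0.13 × 0.23 × 3.15 = 0.09419 m³/s
Q = Σ qᵢ = 3.252 m³/s

3.25 m³/s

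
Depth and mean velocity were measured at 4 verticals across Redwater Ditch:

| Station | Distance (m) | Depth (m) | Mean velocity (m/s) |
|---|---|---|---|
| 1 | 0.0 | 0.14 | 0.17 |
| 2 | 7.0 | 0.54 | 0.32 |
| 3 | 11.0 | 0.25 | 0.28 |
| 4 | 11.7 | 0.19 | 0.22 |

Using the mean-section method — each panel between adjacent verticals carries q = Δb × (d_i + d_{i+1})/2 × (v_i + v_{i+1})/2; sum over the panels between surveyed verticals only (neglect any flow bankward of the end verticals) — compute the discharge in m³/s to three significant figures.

1.10 m³/s

Panel 1-2: Δb = 7 m, d̄ = (0.14+0.54)/2 = 0.34, v̄ = (0.17+0.32)/2 = 0.245 → q = 7×0.34×0.245 = 0.5831 m³/s
Panel 2-3: Δb = 4 m, d̄ = (0.54+0.25)/2 = 0.395, v̄ = (0.32+0.28)/2 = 0.3 → q = 4×0.395×0.3 = 0.4740 m³/s
Panel 3-4: Δb = 0.7 m, d̄ = (0.25+0.19)/2 = 0.22, v̄ = (0.28+0.22)/2 = 0.25 → q = 0.7×0.22×0.25 = 0.03850 m³/s
Q = Σ q = 1.096 m³/s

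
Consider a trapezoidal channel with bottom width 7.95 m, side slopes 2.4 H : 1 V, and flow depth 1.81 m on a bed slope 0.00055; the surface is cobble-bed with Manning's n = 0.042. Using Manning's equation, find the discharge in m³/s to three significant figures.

A = (b + z·y)·y = (7.95 + 2.4×1.81)×1.81 = 22.25 m²
P = b + 2y√(1+z²) = 7.95 + 2×1.81×√(1+2.4²) = 17.36 m
R = A/P = 22.25/17.36 = 1.282 m
Q = (1/n)·A·R^(2/3)·S^(1/2) = (1/0.042) × 22.25 × 1.282^(2/3) × 0.00055^(1/2) = 14.66 m³/s

14.7 m³/s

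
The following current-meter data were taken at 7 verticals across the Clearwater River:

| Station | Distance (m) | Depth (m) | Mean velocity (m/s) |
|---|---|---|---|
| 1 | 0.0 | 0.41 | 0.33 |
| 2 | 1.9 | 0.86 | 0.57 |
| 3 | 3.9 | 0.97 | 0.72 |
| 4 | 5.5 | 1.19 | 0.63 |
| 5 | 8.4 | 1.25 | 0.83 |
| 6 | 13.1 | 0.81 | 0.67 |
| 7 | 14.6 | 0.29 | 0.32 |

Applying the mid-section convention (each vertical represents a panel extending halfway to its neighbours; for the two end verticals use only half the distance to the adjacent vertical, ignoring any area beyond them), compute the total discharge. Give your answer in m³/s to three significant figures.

9.72 m³/s

w_1 = (1.9 − 0.0)/2 = 0.95 m; q_1 = 0.33 × 0.41 × 0.95 = 0.1285 m³/s
w_2 = (3.9 − 0.0)/2 = 1.95 m; q_2 = 0.57 × 0.86 × 1.95 = 0.9559 m³/s
w_3 = (5.5 − 1.9)/2 = 1.8 m; q_3 = 0.72 × 0.97 × 1.8 = 1.257 m³/s
w_4 = (8.4 − 3.9)/2 = 2.25 m; q_4 = 0.63 × 1.19 × 2.25 = 1.687 m³/s
w_5 = (13.1 − 5.5)/2 = 3.8 m; q_5 = 0.83 × 1.25 × 3.8 = 3.943 m³/s
w_6 = (14.6 − 8.4)/2 = 3.1 m; q_6 = 0.67 × 0.81 × 3.1 = 1.682 m³/s
w_7 = (14.6 − 13.1)/2 = 0.75 m; q_7 = 0.32 × 0.29 × 0.75 = 0.06960 m³/s
Q = Σ qᵢ = 9.723 m³/s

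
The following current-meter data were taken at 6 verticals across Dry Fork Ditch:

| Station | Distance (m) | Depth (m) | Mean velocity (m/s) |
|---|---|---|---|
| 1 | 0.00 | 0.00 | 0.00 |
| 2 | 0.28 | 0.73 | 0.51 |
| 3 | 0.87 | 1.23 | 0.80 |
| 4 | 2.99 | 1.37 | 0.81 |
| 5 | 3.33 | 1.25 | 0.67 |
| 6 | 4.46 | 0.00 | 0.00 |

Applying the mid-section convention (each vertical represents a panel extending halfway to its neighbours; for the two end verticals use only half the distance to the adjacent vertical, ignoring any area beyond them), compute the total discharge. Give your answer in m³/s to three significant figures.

w_2 = (0.87 − 0.00)/2 = 0.435 m; q_2 = 0.51 × 0.73 × 0.435 = 0.1620 m³/s
w_3 = (2.99 − 0.28)/2 = 1.355 m; q_3 = 0.80 × 1.23 × 1.355 = 1.333 m³/s
w_4 = (3.33 − 0.87)/2 = 1.23 m; q_4 = 0.81 × 1.37 × 1.23 = 1.365 m³/s
w_5 = (4.46 − 2.99)/2 = 0.735 m; q_5 = 0.67 × 1.25 × 0.735 = 0.6156 m³/s
Stations 1, 6 contribute zero (depth or velocity is 0).
Q = Σ qᵢ = 3.476 m³/s

3.48 m³/s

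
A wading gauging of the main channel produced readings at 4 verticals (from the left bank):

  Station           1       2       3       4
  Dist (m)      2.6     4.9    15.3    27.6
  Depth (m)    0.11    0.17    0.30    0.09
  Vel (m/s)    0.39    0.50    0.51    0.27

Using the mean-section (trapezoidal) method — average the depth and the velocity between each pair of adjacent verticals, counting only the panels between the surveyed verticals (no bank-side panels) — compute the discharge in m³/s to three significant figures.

2.31 m³/s

Panel 1-2: Δb = 2.3 m, d̄ = (0.11+0.17)/2 = 0.14, v̄ = (0.39+0.50)/2 = 0.445 → q = 2.3×0.14×0.445 = 0.1433 m³/s
Panel 2-3: Δb = 10.4 m, d̄ = (0.17+0.30)/2 = 0.235, v̄ = (0.50+0.51)/2 = 0.505 → q = 10.4×0.235×0.505 = 1.234 m³/s
Panel 3-4: Δb = 12.3 m, d̄ = (0.30+0.09)/2 = 0.195, v̄ = (0.51+0.27)/2 = 0.39 → q = 12.3×0.195×0.39 = 0.9354 m³/s
Q = Σ q = 2.313 m³/s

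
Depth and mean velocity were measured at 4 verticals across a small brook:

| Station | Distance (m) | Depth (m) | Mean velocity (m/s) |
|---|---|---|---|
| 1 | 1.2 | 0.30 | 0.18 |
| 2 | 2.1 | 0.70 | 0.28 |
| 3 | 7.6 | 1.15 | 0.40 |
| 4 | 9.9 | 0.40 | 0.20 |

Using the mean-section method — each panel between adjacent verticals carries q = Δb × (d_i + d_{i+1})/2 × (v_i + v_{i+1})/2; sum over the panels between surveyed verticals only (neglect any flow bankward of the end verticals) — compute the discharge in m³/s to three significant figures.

Panel 1-2: Δb = 0.9 m, d̄ = (0.30+0.70)/2 = 0.5, v̄ = (0.18+0.28)/2 = 0.23 → q = 0.9×0.5×0.23 = 0.1035 m³/s
Panel 2-3: Δb = 5.5 m, d̄ = (0.70+1.15)/2 = 0.925, v̄ = (0.28+0.40)/2 = 0.34 → q = 5.5×0.925×0.34 = 1.730 m³/s
Panel 3-4: Δb = 2.3 m, d̄ = (1.15+0.40)/2 = 0.775, v̄ = (0.40+0.20)/2 = 0.3 → q = 2.3×0.775×0.3 = 0.5348 m³/s
Q = Σ q = 2.368 m³/s

2.37 m³/s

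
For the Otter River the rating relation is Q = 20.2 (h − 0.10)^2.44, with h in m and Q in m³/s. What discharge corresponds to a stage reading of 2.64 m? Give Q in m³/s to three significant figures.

196 m³/s

Q = 20.2 × (2.64 − 0.10)^2.44 = 20.2 × 2.54^2.44 = 196.4 m³/s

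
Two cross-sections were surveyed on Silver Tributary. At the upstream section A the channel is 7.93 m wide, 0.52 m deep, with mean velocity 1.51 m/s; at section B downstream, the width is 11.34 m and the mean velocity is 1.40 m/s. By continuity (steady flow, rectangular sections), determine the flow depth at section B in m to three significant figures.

0.392 m

Q = A₁V₁ = (7.93×0.52) × 1.51 = 6.227 m³/s
d₂ = Q/(b₂ V₂) = 6.227/(11.34×1.40) = 0.3922 m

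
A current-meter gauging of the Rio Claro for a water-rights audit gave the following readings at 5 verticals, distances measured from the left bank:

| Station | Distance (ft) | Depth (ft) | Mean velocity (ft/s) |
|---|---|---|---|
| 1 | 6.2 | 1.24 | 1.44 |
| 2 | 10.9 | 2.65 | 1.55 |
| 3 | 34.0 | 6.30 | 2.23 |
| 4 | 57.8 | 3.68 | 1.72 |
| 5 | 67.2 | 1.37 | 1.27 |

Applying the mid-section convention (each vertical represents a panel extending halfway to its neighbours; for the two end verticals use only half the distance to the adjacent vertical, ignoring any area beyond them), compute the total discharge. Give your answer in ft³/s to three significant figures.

w_1 = (10.9 − 6.2)/2 = 2.35 ft; q_1 = 1.44 × 1.24 × 2.35 = 4.196 ft³/s
w_2 = (34.0 − 6.2)/2 = 13.9 ft; q_2 = 1.55 × 2.65 × 13.9 = 57.09 ft³/s
w_3 = (57.8 − 10.9)/2 = 23.45 ft; q_3 = 2.23 × 6.30 × 23.45 = 329.4 ft³/s
w_4 = (67.2 − 34.0)/2 = 16.6 ft; q_4 = 1.72 × 3.68 × 16.6 = 105.1 ft³/s
w_5 = (67.2 − 57.8)/2 = 4.7 ft; q_5 = 1.27 × 1.37 × 4.7 = 8.178 ft³/s
Q = Σ qᵢ = 504.0 ft³/s

504 ft³/s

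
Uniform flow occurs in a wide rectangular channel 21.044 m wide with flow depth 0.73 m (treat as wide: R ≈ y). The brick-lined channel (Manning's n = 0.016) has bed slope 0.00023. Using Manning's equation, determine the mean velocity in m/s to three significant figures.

A = b·y = 21.044 × 0.73 = 15.36 m²
Wide channel: R ≈ y = 0.73 m
Q = (1/n)·A·R^(2/3)·S^(1/2) = (1/0.016) × 15.36 × 0.7300^(2/3) × 0.00023^(1/2) = 11.81 m³/s
V = Q/A = 11.81/15.36 = 0.7685 m/s

0.768 m/s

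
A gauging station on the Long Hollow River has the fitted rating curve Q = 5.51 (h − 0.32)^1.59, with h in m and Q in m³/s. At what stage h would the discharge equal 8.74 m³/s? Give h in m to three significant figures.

h − h₀ = (Q/C)^(1/b) = (8.74/5.51)^(1/1.59) = 1.337 m
h = 0.32 + 1.337 = 1.657 m

1.66 m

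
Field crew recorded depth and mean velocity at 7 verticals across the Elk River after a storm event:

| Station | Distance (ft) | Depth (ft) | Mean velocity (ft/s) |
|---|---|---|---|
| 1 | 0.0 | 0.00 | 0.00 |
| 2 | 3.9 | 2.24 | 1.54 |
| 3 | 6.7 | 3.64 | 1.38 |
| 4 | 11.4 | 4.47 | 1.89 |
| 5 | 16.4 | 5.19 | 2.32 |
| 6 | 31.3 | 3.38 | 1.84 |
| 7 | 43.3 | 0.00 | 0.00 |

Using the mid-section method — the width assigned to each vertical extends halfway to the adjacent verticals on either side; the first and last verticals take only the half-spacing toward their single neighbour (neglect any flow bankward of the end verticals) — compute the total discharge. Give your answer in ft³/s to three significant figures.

w_2 = (6.7 − 0.0)/2 = 3.35 ft; q_2 = 1.54 × 2.24 × 3.35 = 11.56 ft³/s
w_3 = (11.4 − 3.9)/2 = 3.75 ft; q_3 = 1.38 × 3.64 × 3.75 = 18.84 ft³/s
w_4 = (16.4 − 6.7)/2 = 4.85 ft; q_4 = 1.89 × 4.47 × 4.85 = 40.97 ft³/s
w_5 = (31.3 − 11.4)/2 = 9.95 ft; q_5 = 2.32 × 5.19 × 9.95 = 119.8 ft³/s
w_6 = (43.3 − 16.4)/2 = 13.45 ft; q_6 = 1.84 × 3.38 × 13.45 = 83.65 ft³/s
Stations 1, 7 contribute zero (depth or velocity is 0).
Q = Σ qᵢ = 274.8 ft³/s

275 ft³/s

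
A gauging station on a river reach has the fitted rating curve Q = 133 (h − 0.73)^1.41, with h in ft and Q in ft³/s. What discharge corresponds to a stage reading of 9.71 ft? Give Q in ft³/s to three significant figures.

Q = 133 × (9.71 − 0.73)^1.41 = 133 × 8.98^1.41 = 2937 ft³/s

2940 ft³/s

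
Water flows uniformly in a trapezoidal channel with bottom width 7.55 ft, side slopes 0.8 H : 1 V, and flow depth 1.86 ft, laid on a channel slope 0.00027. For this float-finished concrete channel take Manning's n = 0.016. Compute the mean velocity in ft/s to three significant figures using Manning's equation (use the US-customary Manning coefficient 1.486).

A = (b + z·y)·y = (7.55 + 0.8×1.86)×1.86 = 16.81 ft²
P = b + 2y√(1+z²) = 7.55 + 2×1.86×√(1+0.8²) = 12.31 ft
R = A/P = 16.81/12.31 = 1.365 ft
Q = (1.486/n)·A·R^(2/3)·S^(1/2) = (1.486/0.016) × 16.81 × 1.365^(2/3) × 0.00027^(1/2) = 31.57 ft³/s
V = Q/A = 31.57/16.81 = 1.878 ft/s

1.88 ft/s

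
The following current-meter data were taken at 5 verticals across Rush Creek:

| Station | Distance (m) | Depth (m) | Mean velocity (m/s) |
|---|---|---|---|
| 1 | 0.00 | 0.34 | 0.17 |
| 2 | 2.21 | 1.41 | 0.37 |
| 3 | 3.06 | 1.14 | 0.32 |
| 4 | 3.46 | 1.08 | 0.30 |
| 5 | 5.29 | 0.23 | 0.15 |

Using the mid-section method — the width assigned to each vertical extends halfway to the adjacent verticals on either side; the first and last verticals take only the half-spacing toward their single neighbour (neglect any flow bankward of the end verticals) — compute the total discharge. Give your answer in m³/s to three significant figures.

1.48 m³/s

w_1 = (2.21 − 0.00)/2 = 1.105 m; q_1 = 0.17 × 0.34 × 1.105 = 0.06387 m³/s
w_2 = (3.06 − 0.00)/2 = 1.53 m; q_2 = 0.37 × 1.41 × 1.53 = 0.7982 m³/s
w_3 = (3.46 − 2.21)/2 = 0.625 m; q_3 = 0.32 × 1.14 × 0.625 = 0.2280 m³/s
w_4 = (5.29 − 3.06)/2 = 1.115 m; q_4 = 0.30 × 1.08 × 1.115 = 0.3613 m³/s
w_5 = (5.29 − 3.46)/2 = 0.915 m; q_5 = 0.15 × 0.23 × 0.915 = 0.03157 m³/s
Q = Σ qᵢ = 1.483 m³/s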